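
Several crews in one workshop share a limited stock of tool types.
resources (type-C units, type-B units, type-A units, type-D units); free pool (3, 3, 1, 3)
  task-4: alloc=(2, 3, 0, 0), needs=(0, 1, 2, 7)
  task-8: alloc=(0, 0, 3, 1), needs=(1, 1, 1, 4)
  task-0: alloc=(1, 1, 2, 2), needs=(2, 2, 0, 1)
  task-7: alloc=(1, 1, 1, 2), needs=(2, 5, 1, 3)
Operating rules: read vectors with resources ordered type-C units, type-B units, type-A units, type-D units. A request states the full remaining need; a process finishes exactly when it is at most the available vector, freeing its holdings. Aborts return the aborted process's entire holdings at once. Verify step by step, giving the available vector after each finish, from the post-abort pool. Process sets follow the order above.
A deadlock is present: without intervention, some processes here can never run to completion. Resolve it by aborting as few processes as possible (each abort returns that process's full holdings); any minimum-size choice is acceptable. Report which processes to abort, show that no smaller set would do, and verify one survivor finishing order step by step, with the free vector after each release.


The answer: abort task-4.
Key observation: task-7 had no path to completion before; after the abort of task-4 ((2, 3, 0, 0) returned), step 1 is where it fits.
Minimality: the empty abort set fails — the state is deadlocked as it stands.
One survivor order: task-7, task-0, task-8. Step-by-step check (post-abort pool first):
  pool = (5, 6, 1, 3)
  task-7 needs (2, 5, 1, 3) <= (5, 6, 1, 3) -> finishes; pool += (1, 1, 1, 2) = (6, 7, 2, 5)
  task-0 needs (2, 2, 0, 1) <= (6, 7, 2, 5) -> finishes; pool += (1, 1, 2, 2) = (7, 8, 4, 7)
  task-8 needs (1, 1, 1, 4) <= (7, 8, 4, 7) -> finishes; pool += (0, 0, 3, 1) = (7, 8, 7, 8)


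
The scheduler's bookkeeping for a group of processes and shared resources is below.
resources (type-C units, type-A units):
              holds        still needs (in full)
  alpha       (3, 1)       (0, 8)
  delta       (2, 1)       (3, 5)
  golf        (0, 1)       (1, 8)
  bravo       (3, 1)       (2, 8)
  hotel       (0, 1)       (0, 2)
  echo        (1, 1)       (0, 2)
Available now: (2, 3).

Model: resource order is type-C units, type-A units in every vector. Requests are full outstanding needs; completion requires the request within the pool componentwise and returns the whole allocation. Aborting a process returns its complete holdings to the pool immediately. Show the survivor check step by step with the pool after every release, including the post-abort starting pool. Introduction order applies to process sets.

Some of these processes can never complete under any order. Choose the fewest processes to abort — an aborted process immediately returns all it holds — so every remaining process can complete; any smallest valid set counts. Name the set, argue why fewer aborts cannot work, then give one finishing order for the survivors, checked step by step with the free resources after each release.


Abort alpha and bravo.
Key observation: before aborting alpha and bravo, golf was permanently blocked — no order could ever run it; afterwards it completes at step 4.
Minimality, checking each single-abort alternative: alpha alone leaves golf blocked (short on type-A units); delta alone leaves alpha blocked (short on type-A units); golf alone leaves alpha blocked (short on type-A units); bravo alone leaves alpha blocked (short on type-A units); hotel alone leaves alpha blocked (short on type-A units); echo alone leaves alpha blocked (short on type-A units).
One survivor order: echo, hotel, delta, golf. Check, step by step (post-abort pool first):
  pool = (8, 5)
  echo needs (0, 2) <= (8, 5) -> finishes; pool += (1, 1) = (9, 6)
  hotel needs (0, 2) <= (9, 6) -> finishes; pool += (0, 1) = (9, 7)
  delta needs (3, 5) <= (9, 7) -> finishes; pool += (2, 1) = (11, 8)
  golf needs (1, 8) <= (11, 8) -> finishes; pool += (0, 1) = (11, 9)


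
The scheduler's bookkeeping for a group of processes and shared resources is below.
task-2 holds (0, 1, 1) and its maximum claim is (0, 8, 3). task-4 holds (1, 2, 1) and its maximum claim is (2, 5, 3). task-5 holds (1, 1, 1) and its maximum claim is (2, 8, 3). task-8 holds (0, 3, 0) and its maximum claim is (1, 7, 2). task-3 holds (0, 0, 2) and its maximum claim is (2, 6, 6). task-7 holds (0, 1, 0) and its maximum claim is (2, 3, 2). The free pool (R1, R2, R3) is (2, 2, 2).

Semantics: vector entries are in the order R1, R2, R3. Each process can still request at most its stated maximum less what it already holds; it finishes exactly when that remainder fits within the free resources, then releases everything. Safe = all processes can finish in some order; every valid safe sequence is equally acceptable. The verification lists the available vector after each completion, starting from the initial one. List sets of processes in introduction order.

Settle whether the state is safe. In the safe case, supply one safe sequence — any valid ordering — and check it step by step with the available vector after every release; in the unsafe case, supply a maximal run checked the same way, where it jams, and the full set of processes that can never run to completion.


The state is SAFE; one workable sequence: task-7, task-4, task-8, task-2, task-5, task-3.
Key observation: reading the order forward, task-7 is the first process whose need (2, 2, 2) meets the free pool (2, 2, 2) exactly on a resource it requests.
Verifying each step:
  pool = (2, 2, 2)
  task-7 needs (2, 2, 2) <= (2, 2, 2) -> finishes; pool += (0, 1, 0) = (2, 3, 2)
  task-4 needs (1, 3, 2) <= (2, 3, 2) -> finishes; pool += (1, 2, 1) = (3, 5, 3)
  task-8 needs (1, 4, 2) <= (3, 5, 3) -> finishes; pool += (0, 3, 0) = (3, 8, 3)
  task-2 needs (0, 7, 2) <= (3, 8, 3) -> finishes; pool += (0, 1, 1) = (3, 9, 4)
  task-5 needs (1, 7, 2) <= (3, 9, 4) -> finishes; pool += (1, 1, 1) = (4, 10, 5)
  task-3 needs (2, 6, 4) <= (4, 10, 5) -> finishes; pool += (0, 0, 2) = (4, 10, 7)


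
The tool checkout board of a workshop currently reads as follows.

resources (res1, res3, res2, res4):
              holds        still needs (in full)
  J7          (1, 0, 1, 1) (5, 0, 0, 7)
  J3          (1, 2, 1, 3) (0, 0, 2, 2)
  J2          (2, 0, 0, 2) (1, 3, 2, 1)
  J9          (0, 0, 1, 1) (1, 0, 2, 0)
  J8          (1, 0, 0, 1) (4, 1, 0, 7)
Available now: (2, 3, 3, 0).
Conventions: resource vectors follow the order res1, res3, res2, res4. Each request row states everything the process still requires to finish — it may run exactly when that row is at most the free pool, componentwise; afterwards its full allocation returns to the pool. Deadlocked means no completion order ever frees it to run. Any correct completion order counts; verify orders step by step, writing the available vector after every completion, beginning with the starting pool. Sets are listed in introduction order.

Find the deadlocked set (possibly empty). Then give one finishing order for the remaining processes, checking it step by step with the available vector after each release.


Deadlocked set: J7 and J8.
Key observation: even finishing J9, J2, J3 leaves just (5, 5, 5, 6) free — too little res4 for any of the remaining processes.
The rest can finish in the order J9, J2, J3. Check, step by step:
  pool = (2, 3, 3, 0)
  J9: need (1, 0, 2, 0) fits (2, 3, 3, 0); releases (0, 0, 1, 1), pool now (2, 3, 4, 1)
  J2: need (1, 3, 2, 1) fits (2, 3, 4, 1); releases (2, 0, 0, 2), pool now (4, 3, 4, 3)
  J3: need (0, 0, 2, 2) fits (4, 3, 4, 3); releases (1, 2, 1, 3), pool now (5, 5, 5, 6)
The blocked processes can never fit:
  J7 still needs (5, 0, 0, 7) but only (5, 5, 5, 6) is free — short on res4
  J8 still needs (4, 1, 0, 7) but only (5, 5, 5, 6) is free — short on res4


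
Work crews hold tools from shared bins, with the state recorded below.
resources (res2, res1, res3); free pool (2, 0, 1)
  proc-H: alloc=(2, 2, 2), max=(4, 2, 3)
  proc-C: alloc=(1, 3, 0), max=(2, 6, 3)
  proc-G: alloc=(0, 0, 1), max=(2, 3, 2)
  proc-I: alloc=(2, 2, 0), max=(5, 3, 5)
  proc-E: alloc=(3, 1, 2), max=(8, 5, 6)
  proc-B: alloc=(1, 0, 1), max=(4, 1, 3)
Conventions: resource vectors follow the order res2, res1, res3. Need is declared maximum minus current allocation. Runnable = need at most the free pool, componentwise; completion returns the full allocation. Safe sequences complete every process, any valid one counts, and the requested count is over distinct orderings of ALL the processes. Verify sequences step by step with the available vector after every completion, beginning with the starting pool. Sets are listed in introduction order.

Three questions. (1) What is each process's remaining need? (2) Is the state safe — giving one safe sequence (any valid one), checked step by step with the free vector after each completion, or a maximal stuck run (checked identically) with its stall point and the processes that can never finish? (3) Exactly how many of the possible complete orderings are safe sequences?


(1) Need matrix, components ordered res2, res1, res3:
  proc-H: (2, 0, 1)
  proc-C: (1, 3, 3)
  proc-G: (2, 3, 1)
  proc-I: (3, 1, 5)
  proc-E: (5, 4, 4)
  proc-B: (3, 1, 2)
(2) UNSAFE — no complete ordering exists.
Key observation: after proc-H, proc-B the pool peaks at (5, 2, 4), and each blocked process is short somewhere: proc-C on res1; proc-G on res1; proc-I on res3; proc-E on res1.
Going as far as possible: proc-H, proc-B; after that, nothing fits. Walking it through:
  pool = (2, 0, 1)
  proc-H needs (2, 0, 1) <= (2, 0, 1) -> finishes; pool += (2, 2, 2) = (4, 2, 3)
  proc-B needs (3, 1, 2) <= (4, 2, 3) -> finishes; pool += (1, 0, 1) = (5, 2, 4)
  blocked: proc-C wants (1, 3, 3), pool (5, 2, 4) — not enough res1
  blocked: proc-G wants (2, 3, 1), pool (5, 2, 4) — not enough res1
  blocked: proc-I wants (3, 1, 5), pool (5, 2, 4) — not enough res3
  blocked: proc-E wants (5, 4, 4), pool (5, 2, 4) — not enough res1
Permanently blocked: proc-C, proc-G, proc-I and proc-E.
(3) Precisely 0 of the possible complete orderings are safe sequences.


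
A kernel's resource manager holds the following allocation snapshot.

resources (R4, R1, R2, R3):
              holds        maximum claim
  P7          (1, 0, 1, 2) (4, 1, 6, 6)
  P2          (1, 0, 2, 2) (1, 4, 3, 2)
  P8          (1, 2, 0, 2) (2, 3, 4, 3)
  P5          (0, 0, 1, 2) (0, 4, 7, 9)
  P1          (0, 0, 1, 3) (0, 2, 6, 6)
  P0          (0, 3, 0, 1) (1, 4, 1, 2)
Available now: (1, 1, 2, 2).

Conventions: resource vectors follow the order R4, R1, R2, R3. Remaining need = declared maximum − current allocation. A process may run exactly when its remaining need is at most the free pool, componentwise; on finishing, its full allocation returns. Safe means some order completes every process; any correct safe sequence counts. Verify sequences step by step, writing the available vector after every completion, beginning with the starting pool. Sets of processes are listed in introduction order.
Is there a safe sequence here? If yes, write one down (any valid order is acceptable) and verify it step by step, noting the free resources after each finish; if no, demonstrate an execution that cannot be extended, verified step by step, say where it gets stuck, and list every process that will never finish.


UNSAFE — no complete ordering exists.
Key observation: R2 is the bottleneck — with P0, P2, P8 done the pool holds (3, 6, 4, 7), short of every remaining need.
The run P0, P2, P8 cannot be extended any further. Check, step by step:
  pool = (1, 1, 2, 2)
  P0: need (1, 1, 1, 1) fits (1, 1, 2, 2); releases (0, 3, 0, 1), pool now (1, 4, 2, 3)
  P2: need (0, 4, 1, 0) fits (1, 4, 2, 3); releases (1, 0, 2, 2), pool now (2, 4, 4, 5)
  P8: need (1, 1, 4, 1) fits (2, 4, 4, 5); releases (1, 2, 0, 2), pool now (3, 6, 4, 7)
  P7 still needs (3, 1, 5, 4) but only (3, 6, 4, 7) is free — short on R2
  P5 still needs (0, 4, 6, 7) but only (3, 6, 4, 7) is free — short on R2
  P1 still needs (0, 2, 5, 3) but only (3, 6, 4, 7) is free — short on R2
Permanently blocked: P7, P5 and P1.


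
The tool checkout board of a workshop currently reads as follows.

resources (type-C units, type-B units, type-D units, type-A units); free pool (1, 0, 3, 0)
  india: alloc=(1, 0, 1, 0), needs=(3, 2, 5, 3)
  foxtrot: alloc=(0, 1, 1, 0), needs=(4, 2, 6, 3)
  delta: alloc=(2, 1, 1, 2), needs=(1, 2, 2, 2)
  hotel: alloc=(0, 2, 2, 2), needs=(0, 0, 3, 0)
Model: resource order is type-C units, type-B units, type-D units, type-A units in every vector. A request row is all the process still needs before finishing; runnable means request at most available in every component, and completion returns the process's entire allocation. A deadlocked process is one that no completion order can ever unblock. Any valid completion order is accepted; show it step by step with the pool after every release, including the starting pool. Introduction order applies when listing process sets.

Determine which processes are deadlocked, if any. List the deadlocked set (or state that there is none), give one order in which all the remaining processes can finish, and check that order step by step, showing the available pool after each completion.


No process is deadlocked.
Key observation: hotel can run right away; the returned allocation unlocks the remaining processes in turn.
One completion order for the rest: hotel, delta, india, foxtrot. Check, step by step:
  pool = (1, 0, 3, 0)
  hotel needs (0, 0, 3, 0) <= (1, 0, 3, 0) -> finishes; pool += (0, 2, 2, 2) = (1, 2, 5, 2)
  delta needs (1, 2, 2, 2) <= (1, 2, 5, 2) -> finishes; pool += (2, 1, 1, 2) = (3, 3, 6, 4)
  india needs (3, 2, 5, 3) <= (3, 3, 6, 4) -> finishes; pool += (1, 0, 1, 0) = (4, 3, 7, 4)
  foxtrot needs (4, 2, 6, 3) <= (4, 3, 7, 4) -> finishes; pool += (0, 1, 1, 0) = (4, 4, 8, 4)


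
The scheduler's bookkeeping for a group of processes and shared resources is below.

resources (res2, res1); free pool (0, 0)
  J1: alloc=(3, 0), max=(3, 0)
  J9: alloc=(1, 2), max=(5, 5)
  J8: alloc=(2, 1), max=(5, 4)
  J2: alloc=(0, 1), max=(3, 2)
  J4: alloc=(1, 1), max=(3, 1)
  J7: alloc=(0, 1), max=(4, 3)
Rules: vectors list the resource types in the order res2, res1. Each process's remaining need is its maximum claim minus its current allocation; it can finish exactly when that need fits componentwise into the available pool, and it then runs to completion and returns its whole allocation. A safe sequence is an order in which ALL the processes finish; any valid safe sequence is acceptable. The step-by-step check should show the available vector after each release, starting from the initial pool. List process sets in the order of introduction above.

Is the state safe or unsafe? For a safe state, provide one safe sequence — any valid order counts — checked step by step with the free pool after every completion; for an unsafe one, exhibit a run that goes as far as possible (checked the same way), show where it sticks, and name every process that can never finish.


SAFE, for example via the order J1, J4, J2, J7, J9, J8.
Key observation: J2 marks the first exact bind of the order: its need (3, 1) fits the free (4, 1) with zero slack on a requested resource.
Walking it through:
  pool = (0, 0)
  J1 needs (0, 0) <= (0, 0) -> finishes; pool += (3, 0) = (3, 0)
  J4 needs (2, 0) <= (3, 0) -> finishes; pool += (1, 1) = (4, 1)
  J2 needs (3, 1) <= (4, 1) -> finishes; pool += (0, 1) = (4, 2)
  J7 needs (4, 2) <= (4, 2) -> finishes; pool += (0, 1) = (4, 3)
  J9 needs (4, 3) <= (4, 3) -> finishes; pool += (1, 2) = (5, 5)
  J8 needs (3, 3) <= (5, 5) -> finishes; pool += (2, 1) = (7, 6)


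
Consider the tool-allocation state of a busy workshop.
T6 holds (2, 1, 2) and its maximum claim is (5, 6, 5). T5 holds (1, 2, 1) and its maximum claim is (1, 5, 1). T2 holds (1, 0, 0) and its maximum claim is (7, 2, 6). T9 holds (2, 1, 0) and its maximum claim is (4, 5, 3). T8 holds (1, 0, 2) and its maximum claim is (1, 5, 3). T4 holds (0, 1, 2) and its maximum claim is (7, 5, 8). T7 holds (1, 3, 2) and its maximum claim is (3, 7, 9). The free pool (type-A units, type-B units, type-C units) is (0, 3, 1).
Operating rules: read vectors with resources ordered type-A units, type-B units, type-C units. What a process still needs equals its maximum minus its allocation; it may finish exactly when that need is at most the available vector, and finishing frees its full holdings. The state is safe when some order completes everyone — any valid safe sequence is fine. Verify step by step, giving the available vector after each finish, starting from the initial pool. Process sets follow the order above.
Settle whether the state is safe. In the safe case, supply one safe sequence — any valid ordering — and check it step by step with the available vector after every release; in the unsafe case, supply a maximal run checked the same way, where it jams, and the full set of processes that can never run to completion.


SAFE, for example via the order T5, T8, T9, T6, T2, T4, T7.
Key observation: the first exact fit in this order is T5 — it needs (0, 3, 0) with (0, 3, 1) free, meeting a requested resource to the last unit.
Check, step by step:
  pool = (0, 3, 1)
  run T5 (needs (0, 3, 0), free (0, 3, 1)); after release of (1, 2, 1) the pool is (1, 5, 2)
  run T8 (needs (0, 5, 1), free (1, 5, 2)); after release of (1, 0, 2) the pool is (2, 5, 4)
  run T9 (needs (2, 4, 3), free (2, 5, 4)); after release of (2, 1, 0) the pool is (4, 6, 4)
  run T6 (needs (3, 5, 3), free (4, 6, 4)); after release of (2, 1, 2) the pool is (6, 7, 6)
  run T2 (needs (6, 2, 6), free (6, 7, 6)); after release of (1, 0, 0) the pool is (7, 7, 6)
  run T4 (needs (7, 4, 6), free (7, 7, 6)); after release of (0, 1, 2) the pool is (7, 8, 8)
  run T7 (needs (2, 4, 7), free (7, 8, 8)); after release of (1, 3, 2) the pool is (8, 11, 10)


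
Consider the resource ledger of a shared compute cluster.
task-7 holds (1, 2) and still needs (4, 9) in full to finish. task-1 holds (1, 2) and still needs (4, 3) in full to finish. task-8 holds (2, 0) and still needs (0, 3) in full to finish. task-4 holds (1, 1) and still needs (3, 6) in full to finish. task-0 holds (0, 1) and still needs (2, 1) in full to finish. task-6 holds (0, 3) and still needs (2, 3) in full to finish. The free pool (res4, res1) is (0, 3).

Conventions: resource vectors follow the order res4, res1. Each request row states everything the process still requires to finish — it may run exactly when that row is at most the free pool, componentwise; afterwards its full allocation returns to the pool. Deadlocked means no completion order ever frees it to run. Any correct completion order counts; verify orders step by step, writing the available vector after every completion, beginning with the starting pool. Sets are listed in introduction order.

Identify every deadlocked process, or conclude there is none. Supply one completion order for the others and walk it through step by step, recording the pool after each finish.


Deadlocked: task-7, task-1 and task-4.
Key observation: once task-8, task-0, task-6 finish, the pool peaks at (2, 7) — and every remaining process still needs more res4 than that.
A valid finishing order for the others: task-8, task-0, task-6. Check, step by step:
  pool = (0, 3)
  task-8: need (0, 3) fits (0, 3); releases (2, 0), pool now (2, 3)
  task-0: need (2, 1) fits (2, 3); releases (0, 1), pool now (2, 4)
  task-6: need (2, 3) fits (2, 4); releases (0, 3), pool now (2, 7)
The blocked processes can never fit:
  task-7 still needs (4, 9) but only (2, 7) is free — short on res4 and res1
  task-1 still needs (4, 3) but only (2, 7) is free — short on res4
  task-4 still needs (3, 6) but only (2, 7) is free — short on res4


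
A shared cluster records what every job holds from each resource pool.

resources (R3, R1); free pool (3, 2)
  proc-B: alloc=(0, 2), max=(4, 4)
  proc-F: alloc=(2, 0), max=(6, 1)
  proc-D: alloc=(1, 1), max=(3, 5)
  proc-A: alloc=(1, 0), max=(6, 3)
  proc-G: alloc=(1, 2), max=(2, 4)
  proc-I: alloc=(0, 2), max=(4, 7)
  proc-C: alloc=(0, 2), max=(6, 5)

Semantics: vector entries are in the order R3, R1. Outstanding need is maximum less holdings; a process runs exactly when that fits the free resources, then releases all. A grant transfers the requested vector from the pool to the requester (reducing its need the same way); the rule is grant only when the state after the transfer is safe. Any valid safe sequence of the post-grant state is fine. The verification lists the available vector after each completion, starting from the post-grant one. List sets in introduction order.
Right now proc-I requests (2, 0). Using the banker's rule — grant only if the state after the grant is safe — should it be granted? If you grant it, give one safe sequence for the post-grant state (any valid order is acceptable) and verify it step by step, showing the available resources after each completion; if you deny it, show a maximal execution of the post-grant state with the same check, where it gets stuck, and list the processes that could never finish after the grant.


GRANT — the state after the grant stays safe, e.g. via proc-G, proc-D, proc-I, proc-A, proc-C, proc-B, proc-F.
Key observation: the grant leaves (1, 2) free — enough for proc-G, whose release restarts the cascade.
Check on the post-grant state, step by step:
  pool = (1, 2)
  proc-G needs (1, 2) <= (1, 2) -> finishes; pool += (1, 2) = (2, 4)
  proc-D needs (2, 4) <= (2, 4) -> finishes; pool += (1, 1) = (3, 5)
  proc-I needs (2, 5) <= (3, 5) -> finishes; pool += (2, 2) = (5, 7)
  proc-A needs (5, 3) <= (5, 7) -> finishes; pool += (1, 0) = (6, 7)
  proc-C needs (6, 3) <= (6, 7) -> finishes; pool += (0, 2) = (6, 9)
  proc-B needs (4, 2) <= (6, 9) -> finishes; pool += (0, 2) = (6, 11)
  proc-F needs (4, 1) <= (6, 11) -> finishes; pool += (2, 0) = (8, 11)


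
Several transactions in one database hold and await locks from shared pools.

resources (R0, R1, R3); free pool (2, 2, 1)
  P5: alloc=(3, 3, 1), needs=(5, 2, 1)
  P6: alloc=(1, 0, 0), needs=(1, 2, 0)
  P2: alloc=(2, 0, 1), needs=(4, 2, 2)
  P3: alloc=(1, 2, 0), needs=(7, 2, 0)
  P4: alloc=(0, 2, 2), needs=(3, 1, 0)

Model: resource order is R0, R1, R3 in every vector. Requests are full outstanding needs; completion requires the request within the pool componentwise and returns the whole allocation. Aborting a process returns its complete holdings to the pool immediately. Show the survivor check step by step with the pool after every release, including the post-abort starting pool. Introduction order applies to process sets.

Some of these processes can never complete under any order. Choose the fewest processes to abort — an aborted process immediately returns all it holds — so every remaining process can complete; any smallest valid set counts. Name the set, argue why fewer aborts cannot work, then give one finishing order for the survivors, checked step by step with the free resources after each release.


Abort P3.
Key observation: before aborting P3, P2 was permanently blocked — no order could ever run it; afterwards it completes at step 3.
Why nothing smaller works: aborting no one leaves the state deadlocked as given.
Survivors finish in the order: P4, P6, P2, P5. Check, step by step (pool after the aborts first):
  pool = (3, 4, 1)
  P4: need (3, 1, 0) fits (3, 4, 1); releases (0, 2, 2), pool now (3, 6, 3)
  P6: need (1, 2, 0) fits (3, 6, 3); releases (1, 0, 0), pool now (4, 6, 3)
  P2: need (4, 2, 2) fits (4, 6, 3); releases (2, 0, 1), pool now (6, 6, 4)
  P5: need (5, 2, 1) fits (6, 6, 4); releases (3, 3, 1), pool now (9, 9, 5)


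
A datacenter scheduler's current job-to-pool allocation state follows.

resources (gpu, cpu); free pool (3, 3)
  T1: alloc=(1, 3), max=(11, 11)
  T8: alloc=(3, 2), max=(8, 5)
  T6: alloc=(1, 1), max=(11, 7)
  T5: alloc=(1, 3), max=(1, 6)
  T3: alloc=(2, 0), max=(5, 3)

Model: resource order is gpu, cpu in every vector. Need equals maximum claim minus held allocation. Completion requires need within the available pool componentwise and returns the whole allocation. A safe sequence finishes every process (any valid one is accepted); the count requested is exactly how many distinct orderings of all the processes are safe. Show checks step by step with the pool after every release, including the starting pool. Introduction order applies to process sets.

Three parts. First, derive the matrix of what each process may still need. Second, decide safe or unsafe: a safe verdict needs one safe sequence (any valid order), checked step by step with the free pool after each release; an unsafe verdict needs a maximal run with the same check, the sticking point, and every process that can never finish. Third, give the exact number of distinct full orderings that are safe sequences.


(1) Need matrix, components ordered gpu, cpu:
  T1: (10, 8)
  T8: (5, 3)
  T6: (10, 6)
  T5: (0, 3)
  T3: (3, 3)
(2) UNSAFE.
Key observation: the pool after T3, T5, T8 is (9, 8); every surviving request exceeds it in gpu, so progress ends there.
Going as far as possible: T3, T5, T8; after that, nothing fits. Verifying each step:
  pool = (3, 3)
  T3: need (3, 3) fits (3, 3); releases (2, 0), pool now (5, 3)
  T5: need (0, 3) fits (5, 3); releases (1, 3), pool now (6, 6)
  T8: need (5, 3) fits (6, 6); releases (3, 2), pool now (9, 8)
  T1 still needs (10, 8) but only (9, 8) is free — short on gpu
  T6 still needs (10, 6) but only (9, 8) is free — short on gpu
Permanently blocked: T1 and T6.
(3) Precisely 0 of the possible complete orderings are safe sequences.


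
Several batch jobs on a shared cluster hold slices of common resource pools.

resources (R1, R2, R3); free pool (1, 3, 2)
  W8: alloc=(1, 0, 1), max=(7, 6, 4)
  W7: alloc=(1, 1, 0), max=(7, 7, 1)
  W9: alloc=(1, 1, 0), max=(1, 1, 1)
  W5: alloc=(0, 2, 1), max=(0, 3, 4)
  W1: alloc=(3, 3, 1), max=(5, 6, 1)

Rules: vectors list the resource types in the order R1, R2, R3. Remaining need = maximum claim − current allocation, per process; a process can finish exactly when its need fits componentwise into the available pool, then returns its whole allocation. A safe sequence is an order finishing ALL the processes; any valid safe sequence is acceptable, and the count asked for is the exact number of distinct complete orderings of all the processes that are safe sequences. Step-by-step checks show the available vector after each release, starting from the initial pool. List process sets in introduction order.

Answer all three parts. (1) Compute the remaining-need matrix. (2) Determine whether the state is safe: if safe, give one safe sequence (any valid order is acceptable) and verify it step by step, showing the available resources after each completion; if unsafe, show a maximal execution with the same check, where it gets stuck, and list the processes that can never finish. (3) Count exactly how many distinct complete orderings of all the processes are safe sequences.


(1) Need matrix, components ordered R1, R2, R3:
  W8: (6, 6, 3)
  W7: (6, 6, 1)
  W9: (0, 0, 1)
  W5: (0, 1, 3)
  W1: (2, 3, 0)
(2) The state is UNSAFE.
Key observation: W9, W1, W5 can finish, but then (5, 9, 4) is all there is, and the blocked group's R1 demands exceed it.
The run W9, W1, W5 cannot be extended any further. Walking it through:
  pool = (1, 3, 2)
  W9: need (0, 0, 1) fits (1, 3, 2); releases (1, 1, 0), pool now (2, 4, 2)
  W1: need (2, 3, 0) fits (2, 4, 2); releases (3, 3, 1), pool now (5, 7, 3)
  W5: need (0, 1, 3) fits (5, 7, 3); releases (0, 2, 1), pool now (5, 9, 4)
  W8 still needs (6, 6, 3) but only (5, 9, 4) is free — short on R1
  W7 still needs (6, 6, 1) but only (5, 9, 4) is free — short on R1
Never able to finish: W8 and W7.
(3) The exact count: 0 of the possible complete orderings are safe sequences.


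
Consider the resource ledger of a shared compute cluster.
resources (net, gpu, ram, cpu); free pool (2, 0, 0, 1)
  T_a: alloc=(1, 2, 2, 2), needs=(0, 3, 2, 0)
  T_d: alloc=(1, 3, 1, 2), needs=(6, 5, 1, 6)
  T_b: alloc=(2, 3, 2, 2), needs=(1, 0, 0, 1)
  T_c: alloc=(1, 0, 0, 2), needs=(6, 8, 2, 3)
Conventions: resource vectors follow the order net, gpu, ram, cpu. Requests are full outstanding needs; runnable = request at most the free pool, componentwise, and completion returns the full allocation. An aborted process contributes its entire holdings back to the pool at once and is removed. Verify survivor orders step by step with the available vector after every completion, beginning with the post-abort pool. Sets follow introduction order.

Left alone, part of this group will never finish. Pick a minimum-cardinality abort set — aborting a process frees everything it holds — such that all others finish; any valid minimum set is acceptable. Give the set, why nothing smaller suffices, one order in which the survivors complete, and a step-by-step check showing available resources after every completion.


Minimum abort set: T_c.
Key observation: T_d could never have finished before the abort; with (1, 0, 0, 2) returned by T_c, it fits at step 3.
Why nothing smaller works: aborting no one leaves the state deadlocked as given.
One survivor order: T_b, T_a, T_d. Verifying each step (post-abort pool first):
  pool = (3, 0, 0, 3)
  T_b needs (1, 0, 0, 1) <= (3, 0, 0, 3) -> finishes; pool += (2, 3, 2, 2) = (5, 3, 2, 5)
  T_a needs (0, 3, 2, 0) <= (5, 3, 2, 5) -> finishes; pool += (1, 2, 2, 2) = (6, 5, 4, 7)
  T_d needs (6, 5, 1, 6) <= (6, 5, 4, 7) -> finishes; pool += (1, 3, 1, 2) = (7, 8, 5, 9)


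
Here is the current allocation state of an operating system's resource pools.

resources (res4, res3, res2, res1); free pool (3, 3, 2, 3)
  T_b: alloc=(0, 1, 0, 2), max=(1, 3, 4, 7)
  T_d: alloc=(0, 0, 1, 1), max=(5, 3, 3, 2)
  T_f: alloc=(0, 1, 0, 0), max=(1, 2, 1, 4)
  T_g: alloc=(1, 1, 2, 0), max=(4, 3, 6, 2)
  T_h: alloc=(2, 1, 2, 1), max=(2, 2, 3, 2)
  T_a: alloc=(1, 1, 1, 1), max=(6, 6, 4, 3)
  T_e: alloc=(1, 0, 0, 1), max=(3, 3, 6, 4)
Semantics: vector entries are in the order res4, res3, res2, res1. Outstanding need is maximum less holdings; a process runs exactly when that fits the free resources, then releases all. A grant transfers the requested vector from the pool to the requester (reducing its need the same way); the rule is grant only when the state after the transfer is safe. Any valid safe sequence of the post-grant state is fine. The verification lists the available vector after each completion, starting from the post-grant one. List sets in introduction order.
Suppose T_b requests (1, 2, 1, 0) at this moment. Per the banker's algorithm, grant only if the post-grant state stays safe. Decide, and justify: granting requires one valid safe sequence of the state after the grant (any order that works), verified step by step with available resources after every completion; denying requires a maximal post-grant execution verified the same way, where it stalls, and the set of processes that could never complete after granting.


DENY. Granting would leave the state unsafe.
Key observation: after T_h, T_f the pool peaks at (4, 3, 3, 4), and each blocked process is short somewhere: T_b on res1; T_d on res4; T_g on res2; T_a on res4, res3; T_e on res2.
After a pretend grant, a maximal execution: T_h, T_f — then nothing else fits. Verifying each step:
  pool = (2, 1, 1, 3)
  T_h needs (0, 1, 1, 1) <= (2, 1, 1, 3) -> finishes; pool += (2, 1, 2, 1) = (4, 2, 3, 4)
  T_f needs (1, 1, 1, 4) <= (4, 2, 3, 4) -> finishes; pool += (0, 1, 0, 0) = (4, 3, 3, 4)
  blocked: T_b wants (0, 0, 3, 5), pool (4, 3, 3, 4) — not enough res1
  blocked: T_d wants (5, 3, 2, 1), pool (4, 3, 3, 4) — not enough res4
  blocked: T_g wants (3, 2, 4, 2), pool (4, 3, 3, 4) — not enough res2
  blocked: T_a wants (5, 5, 3, 2), pool (4, 3, 3, 4) — not enough res4 and res3
  blocked: T_e wants (2, 3, 6, 3), pool (4, 3, 3, 4) — not enough res2
Had the request been granted, T_b, T_d, T_g, T_a and T_e could never finish.


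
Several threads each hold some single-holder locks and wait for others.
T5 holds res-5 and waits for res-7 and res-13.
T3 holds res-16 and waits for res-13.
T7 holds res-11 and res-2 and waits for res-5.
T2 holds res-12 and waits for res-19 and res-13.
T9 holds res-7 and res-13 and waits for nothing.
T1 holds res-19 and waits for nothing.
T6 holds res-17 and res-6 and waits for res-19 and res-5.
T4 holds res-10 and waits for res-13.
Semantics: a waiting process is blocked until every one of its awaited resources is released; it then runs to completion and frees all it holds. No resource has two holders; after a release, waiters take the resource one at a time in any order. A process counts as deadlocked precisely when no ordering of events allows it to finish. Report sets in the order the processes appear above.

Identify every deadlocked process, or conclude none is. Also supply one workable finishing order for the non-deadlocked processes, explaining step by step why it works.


No process is deadlocked.
Key observation: all waits point, directly or indirectly, at processes that can finish, so nothing is permanently blocked.
A valid finishing order for the others: T9, T1, T5, T7, T6, T3, T2, T4.
Walking it through:
  run T9 (it waits on nothing); releases res-7 and res-13
  run T1 (it waits on nothing); releases res-19
  T5 waits on res-7 and res-13 — all released -> runs and releases res-5
  T7 waits on res-5 — all released -> runs and releases res-11 and res-2
  T6 waits on res-19 and res-5 — all released -> runs and releases res-17 and res-6
  T3 waits on res-13 — all released -> runs and releases res-16
  T2 waits on res-19 and res-13 — all released -> runs and releases res-12
  T4 waits on res-13 — all released -> runs and releases res-10


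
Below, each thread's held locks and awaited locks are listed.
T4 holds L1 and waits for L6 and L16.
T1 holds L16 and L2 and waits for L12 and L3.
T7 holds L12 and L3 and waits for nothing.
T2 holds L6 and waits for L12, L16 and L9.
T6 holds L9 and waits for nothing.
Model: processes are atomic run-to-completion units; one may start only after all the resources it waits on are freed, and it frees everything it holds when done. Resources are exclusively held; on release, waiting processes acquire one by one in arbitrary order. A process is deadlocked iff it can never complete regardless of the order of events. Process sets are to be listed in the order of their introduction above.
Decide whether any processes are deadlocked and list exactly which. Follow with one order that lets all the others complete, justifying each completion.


No process is deadlocked.
Key observation: although several processes wait, no cycle exists — each chain bottoms out at a free runner.
A valid finishing order for the others: T7, T6, T1, T2, T4.
Step-by-step check:
  T7: no waits; runs immediately, freeing L12 and L3
  T6: no waits; runs immediately, freeing L9
  run T1 (all its waits — L12 and L3 — are resolved); releases L16 and L2
  run T2 (all its waits — L12, L16 and L9 — are resolved); releases L6
  run T4 (all its waits — L6 and L16 — are resolved); releases L1


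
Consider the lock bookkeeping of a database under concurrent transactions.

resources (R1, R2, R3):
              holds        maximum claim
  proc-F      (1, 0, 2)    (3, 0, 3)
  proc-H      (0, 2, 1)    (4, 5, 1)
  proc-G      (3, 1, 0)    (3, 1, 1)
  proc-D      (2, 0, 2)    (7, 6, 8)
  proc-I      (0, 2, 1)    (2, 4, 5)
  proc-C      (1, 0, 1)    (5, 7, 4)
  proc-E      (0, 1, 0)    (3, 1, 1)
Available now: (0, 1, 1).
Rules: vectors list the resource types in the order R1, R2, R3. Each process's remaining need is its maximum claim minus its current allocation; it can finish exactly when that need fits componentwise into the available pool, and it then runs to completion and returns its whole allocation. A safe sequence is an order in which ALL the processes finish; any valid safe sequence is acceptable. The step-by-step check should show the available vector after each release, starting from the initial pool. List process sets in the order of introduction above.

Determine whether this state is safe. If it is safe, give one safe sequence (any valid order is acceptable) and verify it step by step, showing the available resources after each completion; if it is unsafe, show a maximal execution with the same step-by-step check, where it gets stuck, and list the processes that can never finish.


SAFE, for example via the order proc-G, proc-E, proc-F, proc-H, proc-I, proc-C, proc-D.
Key observation: proc-G is the earliest step where a requested resource binds exactly: need (0, 0, 1), pool (0, 1, 1) at its turn.
Walking it through:
  pool = (0, 1, 1)
  proc-G needs (0, 0, 1) <= (0, 1, 1) -> finishes; pool += (3, 1, 0) = (3, 2, 1)
  proc-E needs (3, 0, 1) <= (3, 2, 1) -> finishes; pool += (0, 1, 0) = (3, 3, 1)
  proc-F needs (2, 0, 1) <= (3, 3, 1) -> finishes; pool += (1, 0, 2) = (4, 3, 3)
  proc-H needs (4, 3, 0) <= (4, 3, 3) -> finishes; pool += (0, 2, 1) = (4, 5, 4)
  proc-I needs (2, 2, 4) <= (4, 5, 4) -> finishes; pool += (0, 2, 1) = (4, 7, 5)
  proc-C needs (4, 7, 3) <= (4, 7, 5) -> finishes; pool += (1, 0, 1) = (5, 7, 6)
  proc-D needs (5, 6, 6) <= (5, 7, 6) -> finishes; pool += (2, 0, 2) = (7, 7, 8)


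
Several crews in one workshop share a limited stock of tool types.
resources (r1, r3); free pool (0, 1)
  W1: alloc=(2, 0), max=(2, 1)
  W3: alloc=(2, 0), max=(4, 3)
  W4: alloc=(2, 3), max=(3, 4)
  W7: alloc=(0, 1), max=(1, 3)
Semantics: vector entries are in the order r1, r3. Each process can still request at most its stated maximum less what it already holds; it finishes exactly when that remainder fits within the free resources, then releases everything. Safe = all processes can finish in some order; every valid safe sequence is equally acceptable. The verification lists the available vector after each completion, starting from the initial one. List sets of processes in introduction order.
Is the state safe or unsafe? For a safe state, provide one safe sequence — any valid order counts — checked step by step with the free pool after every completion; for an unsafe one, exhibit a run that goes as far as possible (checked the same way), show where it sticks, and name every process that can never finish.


SAFE. One safe sequence: W1, W4, W7, W3.
Key observation: the order's first zero-slack moment is W1 ((0, 1) needed, (0, 1) free — a requested resource with nothing to spare).
Step-by-step check:
  pool = (0, 1)
  run W1 (needs (0, 1), free (0, 1)); after release of (2, 0) the pool is (2, 1)
  run W4 (needs (1, 1), free (2, 1)); after release of (2, 3) the pool is (4, 4)
  run W7 (needs (1, 2), free (4, 4)); after release of (0, 1) the pool is (4, 5)
  run W3 (needs (2, 3), free (4, 5)); after release of (2, 0) the pool is (6, 5)


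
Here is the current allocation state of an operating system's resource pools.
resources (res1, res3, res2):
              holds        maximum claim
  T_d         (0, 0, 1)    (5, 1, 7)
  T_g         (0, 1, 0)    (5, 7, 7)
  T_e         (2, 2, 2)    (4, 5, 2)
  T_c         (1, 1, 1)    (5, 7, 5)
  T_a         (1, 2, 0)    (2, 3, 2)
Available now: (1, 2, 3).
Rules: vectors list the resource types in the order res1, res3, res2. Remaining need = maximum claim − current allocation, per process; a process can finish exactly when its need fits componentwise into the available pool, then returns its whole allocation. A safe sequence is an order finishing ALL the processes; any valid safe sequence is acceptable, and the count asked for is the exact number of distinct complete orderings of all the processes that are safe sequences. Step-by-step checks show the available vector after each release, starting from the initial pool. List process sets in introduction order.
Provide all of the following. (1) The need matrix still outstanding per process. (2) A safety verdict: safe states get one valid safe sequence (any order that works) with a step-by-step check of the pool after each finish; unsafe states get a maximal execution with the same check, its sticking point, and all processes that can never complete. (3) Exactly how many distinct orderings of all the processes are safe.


(1) Need matrix, components ordered res1, res3, res2:
  T_d: (5, 1, 6)
  T_g: (5, 6, 7)
  T_e: (2, 3, 0)
  T_c: (4, 6, 4)
  T_a: (1, 1, 2)
(2) The state is SAFE; one workable sequence: T_a, T_e, T_c, T_d, T_g.
Key observation: T_a marks the first exact bind of the order: its need (1, 1, 2) fits the free (1, 2, 3) with zero slack on a requested resource.
Check, step by step:
  pool = (1, 2, 3)
  run T_a (needs (1, 1, 2), free (1, 2, 3)); after release of (1, 2, 0) the pool is (2, 4, 3)
  run T_e (needs (2, 3, 0), free (2, 4, 3)); after release of (2, 2, 2) the pool is (4, 6, 5)
  run T_c (needs (4, 6, 4), free (4, 6, 5)); after release of (1, 1, 1) the pool is (5, 7, 6)
  run T_d (needs (5, 1, 6), free (5, 7, 6)); after release of (0, 0, 1) the pool is (5, 7, 7)
  run T_g (needs (5, 6, 7), free (5, 7, 7)); after release of (0, 1, 0) the pool is (5, 8, 7)
(3) The exact count: 1 of the possible complete orderings is a safe sequence.
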